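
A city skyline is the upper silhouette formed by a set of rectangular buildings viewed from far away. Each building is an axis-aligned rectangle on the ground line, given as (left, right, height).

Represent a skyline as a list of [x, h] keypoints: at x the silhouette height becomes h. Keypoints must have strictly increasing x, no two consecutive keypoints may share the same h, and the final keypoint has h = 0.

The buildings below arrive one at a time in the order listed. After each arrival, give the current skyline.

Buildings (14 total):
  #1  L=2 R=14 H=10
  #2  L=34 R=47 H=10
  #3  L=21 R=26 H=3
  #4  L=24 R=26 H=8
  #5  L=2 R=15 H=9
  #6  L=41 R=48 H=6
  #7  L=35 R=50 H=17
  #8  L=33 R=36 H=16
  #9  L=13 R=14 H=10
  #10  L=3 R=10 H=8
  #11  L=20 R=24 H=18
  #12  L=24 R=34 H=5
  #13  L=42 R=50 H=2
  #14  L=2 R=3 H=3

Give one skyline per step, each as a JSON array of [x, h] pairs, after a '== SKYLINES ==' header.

== SKYLINES ==
[[2,10],[14,0]]
[[2,10],[14,0],[34,10],[47,0]]
[[2,10],[14,0],[21,3],[26,0],[34,10],[47,0]]
[[2,10],[14,0],[21,3],[24,8],[26,0],[34,10],[47,0]]
[[2,10],[14,9],[15,0],[21,3],[24,8],[26,0],[34,10],[47,0]]
[[2,10],[14,9],[15,0],[21,3],[24,8],[26,0],[34,10],[47,6],[48,0]]
[[2,10],[14,9],[15,0],[21,3],[24,8],[26,0],[34,10],[35,17],[50,0]]
[[2,10],[14,9],[15,0],[21,3],[24,8],[26,0],[33,16],[35,17],[50,0]]
[[2,10],[14,9],[15,0],[21,3],[24,8],[26,0],[33,16],[35,17],[50,0]]
[[2,10],[14,9],[15,0],[21,3],[24,8],[26,0],[33,16],[35,17],[50,0]]
[[2,10],[14,9],[15,0],[20,18],[24,8],[26,0],[33,16],[35,17],[50,0]]
[[2,10],[14,9],[15,0],[20,18],[24,8],[26,5],[33,16],[35,17],[50,0]]
[[2,10],[14,9],[15,0],[20,18],[24,8],[26,5],[33,16],[35,17],[50,0]]
[[2,10],[14,9],[15,0],[20,18],[24,8],[26,5],[33,16],[35,17],[50,0]]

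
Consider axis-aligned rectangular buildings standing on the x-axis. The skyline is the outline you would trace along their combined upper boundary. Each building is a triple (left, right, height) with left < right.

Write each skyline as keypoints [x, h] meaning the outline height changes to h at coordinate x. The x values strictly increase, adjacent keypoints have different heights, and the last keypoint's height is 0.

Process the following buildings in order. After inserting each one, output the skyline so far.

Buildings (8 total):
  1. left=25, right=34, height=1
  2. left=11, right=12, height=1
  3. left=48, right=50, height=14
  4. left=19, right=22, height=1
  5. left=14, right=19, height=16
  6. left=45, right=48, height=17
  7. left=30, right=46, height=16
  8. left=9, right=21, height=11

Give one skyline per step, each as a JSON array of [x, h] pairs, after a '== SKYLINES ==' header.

== SKYLINES ==
[[25,1],[34,0]]
[[11,1],[12,0],[25,1],[34,0]]
[[11,1],[12,0],[25,1],[34,0],[48,14],[50,0]]
[[11,1],[12,0],[19,1],[22,0],[25,1],[34,0],[48,14],[50,0]]
[[11,1],[12,0],[14,16],[19,1],[22,0],[25,1],[34,0],[48,14],[50,0]]
[[11,1],[12,0],[14,16],[19,1],[22,0],[25,1],[34,0],[45,17],[48,14],[50,0]]
[[11,1],[12,0],[14,16],[19,1],[22,0],[25,1],[30,16],[45,17],[48,14],[50,0]]
[[9,11],[14,16],[19,11],[21,1],[22,0],[25,1],[30,16],[45,17],[48,14],[50,0]]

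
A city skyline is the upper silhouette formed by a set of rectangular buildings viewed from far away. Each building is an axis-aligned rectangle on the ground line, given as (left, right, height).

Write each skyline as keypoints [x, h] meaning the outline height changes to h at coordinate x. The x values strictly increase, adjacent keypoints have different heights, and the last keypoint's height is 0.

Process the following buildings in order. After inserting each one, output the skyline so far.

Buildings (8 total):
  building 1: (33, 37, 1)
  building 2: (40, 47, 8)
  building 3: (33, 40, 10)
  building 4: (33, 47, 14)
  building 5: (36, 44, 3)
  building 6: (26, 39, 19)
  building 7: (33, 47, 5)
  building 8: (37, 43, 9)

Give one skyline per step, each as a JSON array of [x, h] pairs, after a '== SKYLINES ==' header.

== SKYLINES ==
[[33,1],[37,0]]
[[33,1],[37,0],[40,8],[47,0]]
[[33,10],[40,8],[47,0]]
[[33,14],[47,0]]
[[33,14],[47,0]]
[[26,19],[39,14],[47,0]]
[[26,19],[39,14],[47,0]]
[[26,19],[39,14],[47,0]]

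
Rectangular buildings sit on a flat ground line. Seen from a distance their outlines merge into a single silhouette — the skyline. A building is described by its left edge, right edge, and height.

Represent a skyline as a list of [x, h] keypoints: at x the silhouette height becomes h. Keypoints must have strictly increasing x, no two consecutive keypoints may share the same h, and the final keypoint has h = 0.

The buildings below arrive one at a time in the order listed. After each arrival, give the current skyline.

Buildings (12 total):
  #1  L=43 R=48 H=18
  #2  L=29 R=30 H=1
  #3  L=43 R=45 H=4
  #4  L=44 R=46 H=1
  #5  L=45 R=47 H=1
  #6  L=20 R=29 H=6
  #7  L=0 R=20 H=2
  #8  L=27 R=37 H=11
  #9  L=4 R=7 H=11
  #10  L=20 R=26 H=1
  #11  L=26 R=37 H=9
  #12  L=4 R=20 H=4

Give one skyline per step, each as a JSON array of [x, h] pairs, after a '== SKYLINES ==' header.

== SKYLINES ==
[[43,18],[48,0]]
[[29,1],[30,0],[43,18],[48,0]]
[[29,1],[30,0],[43,18],[48,0]]
[[29,1],[30,0],[43,18],[48,0]]
[[29,1],[30,0],[43,18],[48,0]]
[[20,6],[29,1],[30,0],[43,18],[48,0]]
[[0,2],[20,6],[29,1],[30,0],[43,18],[48,0]]
[[0,2],[20,6],[27,11],[37,0],[43,18],[48,0]]
[[0,2],[4,11],[7,2],[20,6],[27,11],[37,0],[43,18],[48,0]]
[[0,2],[4,11],[7,2],[20,6],[27,11],[37,0],[43,18],[48,0]]
[[0,2],[4,11],[7,2],[20,6],[26,9],[27,11],[37,0],[43,18],[48,0]]
[[0,2],[4,11],[7,4],[20,6],[26,9],[27,11],[37,0],[43,18],[48,0]]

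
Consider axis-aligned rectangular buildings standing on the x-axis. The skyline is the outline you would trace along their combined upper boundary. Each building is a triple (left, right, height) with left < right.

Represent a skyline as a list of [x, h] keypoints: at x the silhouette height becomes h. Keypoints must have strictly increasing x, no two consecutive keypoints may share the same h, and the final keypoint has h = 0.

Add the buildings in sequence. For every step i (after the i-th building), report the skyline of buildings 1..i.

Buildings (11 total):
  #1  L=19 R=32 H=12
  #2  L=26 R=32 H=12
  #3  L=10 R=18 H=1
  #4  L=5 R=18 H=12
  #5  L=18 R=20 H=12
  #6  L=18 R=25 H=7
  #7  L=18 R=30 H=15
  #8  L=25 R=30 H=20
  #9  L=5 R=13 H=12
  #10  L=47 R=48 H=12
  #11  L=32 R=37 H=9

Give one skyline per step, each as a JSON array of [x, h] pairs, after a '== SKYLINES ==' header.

== SKYLINES ==
[[19,12],[32,0]]
[[19,12],[32,0]]
[[10,1],[18,0],[19,12],[32,0]]
[[5,12],[18,0],[19,12],[32,0]]
[[5,12],[32,0]]
[[5,12],[32,0]]
[[5,12],[18,15],[30,12],[32,0]]
[[5,12],[18,15],[25,20],[30,12],[32,0]]
[[5,12],[18,15],[25,20],[30,12],[32,0]]
[[5,12],[18,15],[25,20],[30,12],[32,0],[47,12],[48,0]]
[[5,12],[18,15],[25,20],[30,12],[32,9],[37,0],[47,12],[48,0]]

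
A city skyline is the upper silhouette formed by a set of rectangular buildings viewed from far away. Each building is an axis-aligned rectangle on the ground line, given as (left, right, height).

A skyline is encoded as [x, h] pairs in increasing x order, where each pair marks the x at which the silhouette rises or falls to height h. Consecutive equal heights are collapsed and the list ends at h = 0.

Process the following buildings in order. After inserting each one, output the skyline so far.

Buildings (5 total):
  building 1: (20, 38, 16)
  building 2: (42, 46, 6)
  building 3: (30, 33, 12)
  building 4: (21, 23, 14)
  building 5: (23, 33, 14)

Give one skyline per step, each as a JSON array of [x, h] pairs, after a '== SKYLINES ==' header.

== SKYLINES ==
[[20,16],[38,0]]
[[20,16],[38,0],[42,6],[46,0]]
[[20,16],[38,0],[42,6],[46,0]]
[[20,16],[38,0],[42,6],[46,0]]
[[20,16],[38,0],[42,6],[46,0]]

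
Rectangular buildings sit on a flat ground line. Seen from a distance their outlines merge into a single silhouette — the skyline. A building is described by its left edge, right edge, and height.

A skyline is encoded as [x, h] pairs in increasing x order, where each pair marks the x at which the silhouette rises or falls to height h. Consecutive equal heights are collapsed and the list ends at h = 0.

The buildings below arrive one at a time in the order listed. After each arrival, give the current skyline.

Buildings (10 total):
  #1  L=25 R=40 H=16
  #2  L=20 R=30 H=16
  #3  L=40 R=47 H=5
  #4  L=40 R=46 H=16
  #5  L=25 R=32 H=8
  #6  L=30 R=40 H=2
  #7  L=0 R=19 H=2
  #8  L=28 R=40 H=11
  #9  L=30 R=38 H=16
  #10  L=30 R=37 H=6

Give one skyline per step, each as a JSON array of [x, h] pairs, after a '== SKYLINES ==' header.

== SKYLINES ==
[[25,16],[40,0]]
[[20,16],[40,0]]
[[20,16],[40,5],[47,0]]
[[20,16],[46,5],[47,0]]
[[20,16],[46,5],[47,0]]
[[20,16],[46,5],[47,0]]
[[0,2],[19,0],[20,16],[46,5],[47,0]]
[[0,2],[19,0],[20,16],[46,5],[47,0]]
[[0,2],[19,0],[20,16],[46,5],[47,0]]
[[0,2],[19,0],[20,16],[46,5],[47,0]]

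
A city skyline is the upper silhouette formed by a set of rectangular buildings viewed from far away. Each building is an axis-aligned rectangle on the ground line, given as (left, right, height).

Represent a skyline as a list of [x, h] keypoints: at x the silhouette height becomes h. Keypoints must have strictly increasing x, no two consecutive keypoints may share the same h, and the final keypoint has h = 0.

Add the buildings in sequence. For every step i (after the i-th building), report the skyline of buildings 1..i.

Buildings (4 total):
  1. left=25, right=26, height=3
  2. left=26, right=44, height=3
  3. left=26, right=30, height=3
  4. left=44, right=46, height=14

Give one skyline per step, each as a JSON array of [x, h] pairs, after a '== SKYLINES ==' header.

== SKYLINES ==
[[25,3],[26,0]]
[[25,3],[44,0]]
[[25,3],[44,0]]
[[25,3],[44,14],[46,0]]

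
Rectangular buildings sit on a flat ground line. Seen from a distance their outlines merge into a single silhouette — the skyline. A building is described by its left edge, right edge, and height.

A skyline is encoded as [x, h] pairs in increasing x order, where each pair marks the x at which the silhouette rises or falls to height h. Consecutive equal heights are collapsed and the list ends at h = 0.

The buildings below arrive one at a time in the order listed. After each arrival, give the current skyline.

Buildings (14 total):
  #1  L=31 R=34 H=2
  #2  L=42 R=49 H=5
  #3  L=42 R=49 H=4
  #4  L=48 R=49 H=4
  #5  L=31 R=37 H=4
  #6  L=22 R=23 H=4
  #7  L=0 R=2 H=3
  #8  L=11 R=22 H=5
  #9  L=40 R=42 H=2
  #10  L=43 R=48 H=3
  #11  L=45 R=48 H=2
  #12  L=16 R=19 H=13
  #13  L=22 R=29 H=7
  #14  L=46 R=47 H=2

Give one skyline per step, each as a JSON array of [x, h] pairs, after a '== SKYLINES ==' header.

== SKYLINES ==
[[31,2],[34,0]]
[[31,2],[34,0],[42,5],[49,0]]
[[31,2],[34,0],[42,5],[49,0]]
[[31,2],[34,0],[42,5],[49,0]]
[[31,4],[37,0],[42,5],[49,0]]
[[22,4],[23,0],[31,4],[37,0],[42,5],[49,0]]
[[0,3],[2,0],[22,4],[23,0],[31,4],[37,0],[42,5],[49,0]]
[[0,3],[2,0],[11,5],[22,4],[23,0],[31,4],[37,0],[42,5],[49,0]]
[[0,3],[2,0],[11,5],[22,4],[23,0],[31,4],[37,0],[40,2],[42,5],[49,0]]
[[0,3],[2,0],[11,5],[22,4],[23,0],[31,4],[37,0],[40,2],[42,5],[49,0]]
[[0,3],[2,0],[11,5],[22,4],[23,0],[31,4],[37,0],[40,2],[42,5],[49,0]]
[[0,3],[2,0],[11,5],[16,13],[19,5],[22,4],[23,0],[31,4],[37,0],[40,2],[42,5],[49,0]]
[[0,3],[2,0],[11,5],[16,13],[19,5],[22,7],[29,0],[31,4],[37,0],[40,2],[42,5],[49,0]]
[[0,3],[2,0],[11,5],[16,13],[19,5],[22,7],[29,0],[31,4],[37,0],[40,2],[42,5],[49,0]]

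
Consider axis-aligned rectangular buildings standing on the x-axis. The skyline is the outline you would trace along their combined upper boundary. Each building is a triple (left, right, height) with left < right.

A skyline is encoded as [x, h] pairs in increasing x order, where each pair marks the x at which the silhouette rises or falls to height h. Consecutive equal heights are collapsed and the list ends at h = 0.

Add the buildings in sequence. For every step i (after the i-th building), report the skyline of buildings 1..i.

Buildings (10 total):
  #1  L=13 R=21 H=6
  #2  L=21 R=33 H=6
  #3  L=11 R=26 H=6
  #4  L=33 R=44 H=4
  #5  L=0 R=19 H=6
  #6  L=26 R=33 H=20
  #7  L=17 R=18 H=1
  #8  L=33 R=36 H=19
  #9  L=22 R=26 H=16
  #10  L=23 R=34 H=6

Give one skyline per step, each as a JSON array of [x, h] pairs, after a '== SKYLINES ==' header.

== SKYLINES ==
[[13,6],[21,0]]
[[13,6],[33,0]]
[[11,6],[33,0]]
[[11,6],[33,4],[44,0]]
[[0,6],[33,4],[44,0]]
[[0,6],[26,20],[33,4],[44,0]]
[[0,6],[26,20],[33,4],[44,0]]
[[0,6],[26,20],[33,19],[36,4],[44,0]]
[[0,6],[22,16],[26,20],[33,19],[36,4],[44,0]]
[[0,6],[22,16],[26,20],[33,19],[36,4],[44,0]]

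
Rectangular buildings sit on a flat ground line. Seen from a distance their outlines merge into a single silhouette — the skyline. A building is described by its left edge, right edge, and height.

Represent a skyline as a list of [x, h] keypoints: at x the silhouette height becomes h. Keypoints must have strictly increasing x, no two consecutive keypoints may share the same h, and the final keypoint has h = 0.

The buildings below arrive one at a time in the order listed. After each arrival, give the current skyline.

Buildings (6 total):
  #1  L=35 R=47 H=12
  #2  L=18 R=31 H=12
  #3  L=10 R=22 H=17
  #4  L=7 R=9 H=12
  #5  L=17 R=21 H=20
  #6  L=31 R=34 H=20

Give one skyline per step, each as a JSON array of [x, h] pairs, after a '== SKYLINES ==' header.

== SKYLINES ==
[[35,12],[47,0]]
[[18,12],[31,0],[35,12],[47,0]]
[[10,17],[22,12],[31,0],[35,12],[47,0]]
[[7,12],[9,0],[10,17],[22,12],[31,0],[35,12],[47,0]]
[[7,12],[9,0],[10,17],[17,20],[21,17],[22,12],[31,0],[35,12],[47,0]]
[[7,12],[9,0],[10,17],[17,20],[21,17],[22,12],[31,20],[34,0],[35,12],[47,0]]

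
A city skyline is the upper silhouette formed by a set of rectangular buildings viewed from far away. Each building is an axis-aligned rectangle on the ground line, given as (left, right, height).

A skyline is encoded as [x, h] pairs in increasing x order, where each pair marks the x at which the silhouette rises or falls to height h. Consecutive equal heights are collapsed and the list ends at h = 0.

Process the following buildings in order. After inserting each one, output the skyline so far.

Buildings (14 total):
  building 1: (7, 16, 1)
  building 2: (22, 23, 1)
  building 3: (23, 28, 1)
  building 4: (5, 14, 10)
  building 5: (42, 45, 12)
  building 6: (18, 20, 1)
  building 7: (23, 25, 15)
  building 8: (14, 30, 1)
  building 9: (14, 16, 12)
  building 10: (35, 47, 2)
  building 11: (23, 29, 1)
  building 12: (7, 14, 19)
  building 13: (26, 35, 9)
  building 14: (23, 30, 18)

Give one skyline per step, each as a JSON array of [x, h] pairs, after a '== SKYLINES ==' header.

== SKYLINES ==
[[7,1],[16,0]]
[[7,1],[16,0],[22,1],[23,0]]
[[7,1],[16,0],[22,1],[28,0]]
[[5,10],[14,1],[16,0],[22,1],[28,0]]
[[5,10],[14,1],[16,0],[22,1],[28,0],[42,12],[45,0]]
[[5,10],[14,1],[16,0],[18,1],[20,0],[22,1],[28,0],[42,12],[45,0]]
[[5,10],[14,1],[16,0],[18,1],[20,0],[22,1],[23,15],[25,1],[28,0],[42,12],[45,0]]
[[5,10],[14,1],[23,15],[25,1],[30,0],[42,12],[45,0]]
[[5,10],[14,12],[16,1],[23,15],[25,1],[30,0],[42,12],[45,0]]
[[5,10],[14,12],[16,1],[23,15],[25,1],[30,0],[35,2],[42,12],[45,2],[47,0]]
[[5,10],[14,12],[16,1],[23,15],[25,1],[30,0],[35,2],[42,12],[45,2],[47,0]]
[[5,10],[7,19],[14,12],[16,1],[23,15],[25,1],[30,0],[35,2],[42,12],[45,2],[47,0]]
[[5,10],[7,19],[14,12],[16,1],[23,15],[25,1],[26,9],[35,2],[42,12],[45,2],[47,0]]
[[5,10],[7,19],[14,12],[16,1],[23,18],[30,9],[35,2],[42,12],[45,2],[47,0]]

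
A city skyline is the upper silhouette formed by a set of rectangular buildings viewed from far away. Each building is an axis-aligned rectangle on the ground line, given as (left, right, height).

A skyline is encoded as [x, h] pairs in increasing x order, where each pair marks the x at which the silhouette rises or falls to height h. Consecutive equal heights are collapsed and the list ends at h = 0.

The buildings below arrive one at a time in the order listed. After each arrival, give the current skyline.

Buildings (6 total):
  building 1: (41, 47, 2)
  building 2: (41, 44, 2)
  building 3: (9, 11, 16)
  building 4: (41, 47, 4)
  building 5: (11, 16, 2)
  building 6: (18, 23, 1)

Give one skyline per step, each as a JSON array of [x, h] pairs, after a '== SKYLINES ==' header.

== SKYLINES ==
[[41,2],[47,0]]
[[41,2],[47,0]]
[[9,16],[11,0],[41,2],[47,0]]
[[9,16],[11,0],[41,4],[47,0]]
[[9,16],[11,2],[16,0],[41,4],[47,0]]
[[9,16],[11,2],[16,0],[18,1],[23,0],[41,4],[47,0]]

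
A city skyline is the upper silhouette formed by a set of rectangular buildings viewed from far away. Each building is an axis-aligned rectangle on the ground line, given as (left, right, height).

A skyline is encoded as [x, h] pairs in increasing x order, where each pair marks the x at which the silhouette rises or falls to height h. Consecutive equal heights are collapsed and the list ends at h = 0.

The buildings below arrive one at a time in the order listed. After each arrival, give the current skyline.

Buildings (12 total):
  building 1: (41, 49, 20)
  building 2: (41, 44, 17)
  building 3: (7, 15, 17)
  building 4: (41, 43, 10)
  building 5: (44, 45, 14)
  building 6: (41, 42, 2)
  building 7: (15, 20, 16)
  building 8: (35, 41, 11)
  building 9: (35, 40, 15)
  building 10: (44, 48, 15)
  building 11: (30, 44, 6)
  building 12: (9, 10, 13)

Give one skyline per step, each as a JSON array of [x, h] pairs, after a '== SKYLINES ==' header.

== SKYLINES ==
[[41,20],[49,0]]
[[41,20],[49,0]]
[[7,17],[15,0],[41,20],[49,0]]
[[7,17],[15,0],[41,20],[49,0]]
[[7,17],[15,0],[41,20],[49,0]]
[[7,17],[15,0],[41,20],[49,0]]
[[7,17],[15,16],[20,0],[41,20],[49,0]]
[[7,17],[15,16],[20,0],[35,11],[41,20],[49,0]]
[[7,17],[15,16],[20,0],[35,15],[40,11],[41,20],[49,0]]
[[7,17],[15,16],[20,0],[35,15],[40,11],[41,20],[49,0]]
[[7,17],[15,16],[20,0],[30,6],[35,15],[40,11],[41,20],[49,0]]
[[7,17],[15,16],[20,0],[30,6],[35,15],[40,11],[41,20],[49,0]]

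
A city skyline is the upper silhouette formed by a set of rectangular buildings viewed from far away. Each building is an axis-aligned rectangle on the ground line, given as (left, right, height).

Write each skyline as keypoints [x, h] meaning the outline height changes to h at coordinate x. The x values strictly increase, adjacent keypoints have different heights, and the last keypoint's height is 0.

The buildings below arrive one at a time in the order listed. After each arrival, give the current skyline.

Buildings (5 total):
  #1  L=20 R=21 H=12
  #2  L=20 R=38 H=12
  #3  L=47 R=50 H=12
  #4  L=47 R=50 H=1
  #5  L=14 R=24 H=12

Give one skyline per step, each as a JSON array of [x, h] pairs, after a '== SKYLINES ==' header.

== SKYLINES ==
[[20,12],[21,0]]
[[20,12],[38,0]]
[[20,12],[38,0],[47,12],[50,0]]
[[20,12],[38,0],[47,12],[50,0]]
[[14,12],[38,0],[47,12],[50,0]]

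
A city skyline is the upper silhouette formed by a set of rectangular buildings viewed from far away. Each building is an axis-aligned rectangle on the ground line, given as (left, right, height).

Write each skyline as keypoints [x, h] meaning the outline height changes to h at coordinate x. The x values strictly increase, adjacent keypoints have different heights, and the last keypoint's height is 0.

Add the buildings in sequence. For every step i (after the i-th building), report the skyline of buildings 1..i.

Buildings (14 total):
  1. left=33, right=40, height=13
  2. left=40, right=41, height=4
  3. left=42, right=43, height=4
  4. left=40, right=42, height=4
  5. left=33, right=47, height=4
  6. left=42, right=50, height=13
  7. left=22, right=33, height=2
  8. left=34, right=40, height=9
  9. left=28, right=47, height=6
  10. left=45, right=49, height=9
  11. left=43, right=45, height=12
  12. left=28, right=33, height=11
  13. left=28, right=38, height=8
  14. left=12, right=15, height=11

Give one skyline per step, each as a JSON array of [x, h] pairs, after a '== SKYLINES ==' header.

== SKYLINES ==
[[33,13],[40,0]]
[[33,13],[40,4],[41,0]]
[[33,13],[40,4],[41,0],[42,4],[43,0]]
[[33,13],[40,4],[43,0]]
[[33,13],[40,4],[47,0]]
[[33,13],[40,4],[42,13],[50,0]]
[[22,2],[33,13],[40,4],[42,13],[50,0]]
[[22,2],[33,13],[40,4],[42,13],[50,0]]
[[22,2],[28,6],[33,13],[40,6],[42,13],[50,0]]
[[22,2],[28,6],[33,13],[40,6],[42,13],[50,0]]
[[22,2],[28,6],[33,13],[40,6],[42,13],[50,0]]
[[22,2],[28,11],[33,13],[40,6],[42,13],[50,0]]
[[22,2],[28,11],[33,13],[40,6],[42,13],[50,0]]
[[12,11],[15,0],[22,2],[28,11],[33,13],[40,6],[42,13],[50,0]]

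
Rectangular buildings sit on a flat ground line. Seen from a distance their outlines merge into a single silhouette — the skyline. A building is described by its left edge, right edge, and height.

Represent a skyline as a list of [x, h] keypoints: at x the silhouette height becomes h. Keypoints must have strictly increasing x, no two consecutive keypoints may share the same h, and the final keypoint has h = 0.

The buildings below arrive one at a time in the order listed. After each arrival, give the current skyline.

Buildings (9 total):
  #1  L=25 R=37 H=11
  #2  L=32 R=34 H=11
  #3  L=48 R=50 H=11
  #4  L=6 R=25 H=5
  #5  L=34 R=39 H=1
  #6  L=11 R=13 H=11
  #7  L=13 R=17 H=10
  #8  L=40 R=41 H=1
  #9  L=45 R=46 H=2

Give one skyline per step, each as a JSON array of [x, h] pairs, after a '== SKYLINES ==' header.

== SKYLINES ==
[[25,11],[37,0]]
[[25,11],[37,0]]
[[25,11],[37,0],[48,11],[50,0]]
[[6,5],[25,11],[37,0],[48,11],[50,0]]
[[6,5],[25,11],[37,1],[39,0],[48,11],[50,0]]
[[6,5],[11,11],[13,5],[25,11],[37,1],[39,0],[48,11],[50,0]]
[[6,5],[11,11],[13,10],[17,5],[25,11],[37,1],[39,0],[48,11],[50,0]]
[[6,5],[11,11],[13,10],[17,5],[25,11],[37,1],[39,0],[40,1],[41,0],[48,11],[50,0]]
[[6,5],[11,11],[13,10],[17,5],[25,11],[37,1],[39,0],[40,1],[41,0],[45,2],[46,0],[48,11],[50,0]]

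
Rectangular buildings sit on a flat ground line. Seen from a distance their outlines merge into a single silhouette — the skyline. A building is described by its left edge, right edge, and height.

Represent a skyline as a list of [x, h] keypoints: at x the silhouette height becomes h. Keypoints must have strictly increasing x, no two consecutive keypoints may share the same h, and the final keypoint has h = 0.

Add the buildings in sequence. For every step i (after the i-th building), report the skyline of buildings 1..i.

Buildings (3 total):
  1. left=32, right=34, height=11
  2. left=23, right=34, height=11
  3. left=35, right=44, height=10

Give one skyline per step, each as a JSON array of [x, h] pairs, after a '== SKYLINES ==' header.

== SKYLINES ==
[[32,11],[34,0]]
[[23,11],[34,0]]
[[23,11],[34,0],[35,10],[44,0]]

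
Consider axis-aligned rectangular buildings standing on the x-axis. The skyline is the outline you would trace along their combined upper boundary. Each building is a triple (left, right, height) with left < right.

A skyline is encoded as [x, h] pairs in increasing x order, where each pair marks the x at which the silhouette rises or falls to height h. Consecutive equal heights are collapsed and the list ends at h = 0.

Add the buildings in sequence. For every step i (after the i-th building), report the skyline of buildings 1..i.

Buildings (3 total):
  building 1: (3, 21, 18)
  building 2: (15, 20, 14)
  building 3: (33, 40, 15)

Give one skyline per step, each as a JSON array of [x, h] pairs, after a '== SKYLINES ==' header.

== SKYLINES ==
[[3,18],[21,0]]
[[3,18],[21,0]]
[[3,18],[21,0],[33,15],[40,0]]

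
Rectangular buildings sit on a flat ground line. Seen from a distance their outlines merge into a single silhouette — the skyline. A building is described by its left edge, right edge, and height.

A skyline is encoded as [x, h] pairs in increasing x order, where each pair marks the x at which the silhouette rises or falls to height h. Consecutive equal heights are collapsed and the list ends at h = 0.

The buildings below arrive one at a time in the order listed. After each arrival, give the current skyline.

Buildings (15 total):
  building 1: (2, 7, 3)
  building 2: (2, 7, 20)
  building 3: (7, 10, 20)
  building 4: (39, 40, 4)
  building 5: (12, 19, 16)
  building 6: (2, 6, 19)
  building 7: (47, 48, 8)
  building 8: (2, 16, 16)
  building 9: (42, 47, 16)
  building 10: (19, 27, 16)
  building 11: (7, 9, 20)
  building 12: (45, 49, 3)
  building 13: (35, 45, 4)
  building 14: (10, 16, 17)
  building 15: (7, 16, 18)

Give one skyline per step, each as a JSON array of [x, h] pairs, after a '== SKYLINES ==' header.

== SKYLINES ==
[[2,3],[7,0]]
[[2,20],[7,0]]
[[2,20],[10,0]]
[[2,20],[10,0],[39,4],[40,0]]
[[2,20],[10,0],[12,16],[19,0],[39,4],[40,0]]
[[2,20],[10,0],[12,16],[19,0],[39,4],[40,0]]
[[2,20],[10,0],[12,16],[19,0],[39,4],[40,0],[47,8],[48,0]]
[[2,20],[10,16],[19,0],[39,4],[40,0],[47,8],[48,0]]
[[2,20],[10,16],[19,0],[39,4],[40,0],[42,16],[47,8],[48,0]]
[[2,20],[10,16],[27,0],[39,4],[40,0],[42,16],[47,8],[48,0]]
[[2,20],[10,16],[27,0],[39,4],[40,0],[42,16],[47,8],[48,0]]
[[2,20],[10,16],[27,0],[39,4],[40,0],[42,16],[47,8],[48,3],[49,0]]
[[2,20],[10,16],[27,0],[35,4],[42,16],[47,8],[48,3],[49,0]]
[[2,20],[10,17],[16,16],[27,0],[35,4],[42,16],[47,8],[48,3],[49,0]]
[[2,20],[10,18],[16,16],[27,0],[35,4],[42,16],[47,8],[48,3],[49,0]]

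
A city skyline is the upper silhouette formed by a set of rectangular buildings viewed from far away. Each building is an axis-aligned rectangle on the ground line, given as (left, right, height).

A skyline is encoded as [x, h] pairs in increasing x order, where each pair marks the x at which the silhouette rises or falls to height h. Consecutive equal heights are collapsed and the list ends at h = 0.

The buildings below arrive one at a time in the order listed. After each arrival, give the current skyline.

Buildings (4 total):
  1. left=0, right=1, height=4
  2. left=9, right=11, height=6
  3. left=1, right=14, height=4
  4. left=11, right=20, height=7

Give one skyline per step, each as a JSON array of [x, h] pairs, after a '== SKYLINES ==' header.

== SKYLINES ==
[[0,4],[1,0]]
[[0,4],[1,0],[9,6],[11,0]]
[[0,4],[9,6],[11,4],[14,0]]
[[0,4],[9,6],[11,7],[20,0]]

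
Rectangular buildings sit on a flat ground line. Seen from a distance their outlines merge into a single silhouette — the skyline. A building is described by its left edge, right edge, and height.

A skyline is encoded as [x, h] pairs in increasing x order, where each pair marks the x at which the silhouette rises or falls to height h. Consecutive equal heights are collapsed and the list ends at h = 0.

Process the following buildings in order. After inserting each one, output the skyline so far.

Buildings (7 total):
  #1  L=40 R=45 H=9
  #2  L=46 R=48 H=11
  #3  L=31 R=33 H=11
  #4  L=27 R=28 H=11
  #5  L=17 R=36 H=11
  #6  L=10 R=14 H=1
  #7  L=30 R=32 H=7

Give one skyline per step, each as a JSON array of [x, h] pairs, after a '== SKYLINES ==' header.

== SKYLINES ==
[[40,9],[45,0]]
[[40,9],[45,0],[46,11],[48,0]]
[[31,11],[33,0],[40,9],[45,0],[46,11],[48,0]]
[[27,11],[28,0],[31,11],[33,0],[40,9],[45,0],[46,11],[48,0]]
[[17,11],[36,0],[40,9],[45,0],[46,11],[48,0]]
[[10,1],[14,0],[17,11],[36,0],[40,9],[45,0],[46,11],[48,0]]
[[10,1],[14,0],[17,11],[36,0],[40,9],[45,0],[46,11],[48,0]]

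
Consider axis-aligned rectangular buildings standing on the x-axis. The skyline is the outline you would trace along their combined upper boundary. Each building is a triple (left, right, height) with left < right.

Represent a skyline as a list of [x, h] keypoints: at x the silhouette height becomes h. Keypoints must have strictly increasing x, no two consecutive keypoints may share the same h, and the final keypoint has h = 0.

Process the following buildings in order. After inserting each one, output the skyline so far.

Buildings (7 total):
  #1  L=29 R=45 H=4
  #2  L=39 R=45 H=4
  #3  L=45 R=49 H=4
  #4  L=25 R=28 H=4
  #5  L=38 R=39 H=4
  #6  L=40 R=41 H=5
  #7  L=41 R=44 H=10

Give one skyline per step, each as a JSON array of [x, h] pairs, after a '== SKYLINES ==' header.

== SKYLINES ==
[[29,4],[45,0]]
[[29,4],[45,0]]
[[29,4],[49,0]]
[[25,4],[28,0],[29,4],[49,0]]
[[25,4],[28,0],[29,4],[49,0]]
[[25,4],[28,0],[29,4],[40,5],[41,4],[49,0]]
[[25,4],[28,0],[29,4],[40,5],[41,10],[44,4],[49,0]]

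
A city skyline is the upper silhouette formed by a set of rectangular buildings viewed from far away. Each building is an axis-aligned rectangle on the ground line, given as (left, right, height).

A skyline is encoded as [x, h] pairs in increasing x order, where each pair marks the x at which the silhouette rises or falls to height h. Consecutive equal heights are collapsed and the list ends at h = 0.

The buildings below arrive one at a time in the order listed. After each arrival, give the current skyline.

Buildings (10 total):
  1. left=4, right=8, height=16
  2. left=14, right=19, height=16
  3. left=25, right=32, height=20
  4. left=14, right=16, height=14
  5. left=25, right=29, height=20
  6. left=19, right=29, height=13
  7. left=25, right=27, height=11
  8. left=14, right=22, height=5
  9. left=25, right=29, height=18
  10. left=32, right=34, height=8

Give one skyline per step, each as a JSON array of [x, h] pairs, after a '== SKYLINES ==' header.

== SKYLINES ==
[[4,16],[8,0]]
[[4,16],[8,0],[14,16],[19,0]]
[[4,16],[8,0],[14,16],[19,0],[25,20],[32,0]]
[[4,16],[8,0],[14,16],[19,0],[25,20],[32,0]]
[[4,16],[8,0],[14,16],[19,0],[25,20],[32,0]]
[[4,16],[8,0],[14,16],[19,13],[25,20],[32,0]]
[[4,16],[8,0],[14,16],[19,13],[25,20],[32,0]]
[[4,16],[8,0],[14,16],[19,13],[25,20],[32,0]]
[[4,16],[8,0],[14,16],[19,13],[25,20],[32,0]]
[[4,16],[8,0],[14,16],[19,13],[25,20],[32,8],[34,0]]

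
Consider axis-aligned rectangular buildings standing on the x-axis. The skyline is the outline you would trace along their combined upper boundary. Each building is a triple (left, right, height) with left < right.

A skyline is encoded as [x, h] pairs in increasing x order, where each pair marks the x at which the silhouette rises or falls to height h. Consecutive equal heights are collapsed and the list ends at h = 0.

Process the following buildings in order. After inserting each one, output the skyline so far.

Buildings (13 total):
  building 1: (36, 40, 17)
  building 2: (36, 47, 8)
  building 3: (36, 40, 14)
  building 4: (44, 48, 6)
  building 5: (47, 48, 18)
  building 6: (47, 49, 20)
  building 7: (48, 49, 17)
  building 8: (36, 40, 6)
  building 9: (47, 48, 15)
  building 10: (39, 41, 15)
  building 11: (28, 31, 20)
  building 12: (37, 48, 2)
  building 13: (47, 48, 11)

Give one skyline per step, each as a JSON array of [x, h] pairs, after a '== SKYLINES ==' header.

== SKYLINES ==
[[36,17],[40,0]]
[[36,17],[40,8],[47,0]]
[[36,17],[40,8],[47,0]]
[[36,17],[40,8],[47,6],[48,0]]
[[36,17],[40,8],[47,18],[48,0]]
[[36,17],[40,8],[47,20],[49,0]]
[[36,17],[40,8],[47,20],[49,0]]
[[36,17],[40,8],[47,20],[49,0]]
[[36,17],[40,8],[47,20],[49,0]]
[[36,17],[40,15],[41,8],[47,20],[49,0]]
[[28,20],[31,0],[36,17],[40,15],[41,8],[47,20],[49,0]]
[[28,20],[31,0],[36,17],[40,15],[41,8],[47,20],[49,0]]
[[28,20],[31,0],[36,17],[40,15],[41,8],[47,20],[49,0]]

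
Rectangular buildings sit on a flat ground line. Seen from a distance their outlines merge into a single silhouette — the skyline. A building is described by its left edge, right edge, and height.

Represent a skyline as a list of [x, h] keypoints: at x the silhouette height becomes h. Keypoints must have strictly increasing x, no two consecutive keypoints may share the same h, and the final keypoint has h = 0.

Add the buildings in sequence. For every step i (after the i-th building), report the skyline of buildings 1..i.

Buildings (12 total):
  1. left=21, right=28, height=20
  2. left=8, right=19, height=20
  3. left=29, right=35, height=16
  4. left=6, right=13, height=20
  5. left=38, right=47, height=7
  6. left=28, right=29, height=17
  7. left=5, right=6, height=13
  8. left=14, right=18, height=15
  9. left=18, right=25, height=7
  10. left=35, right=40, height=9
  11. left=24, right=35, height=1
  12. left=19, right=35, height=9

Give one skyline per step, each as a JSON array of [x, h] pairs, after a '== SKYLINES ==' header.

== SKYLINES ==
[[21,20],[28,0]]
[[8,20],[19,0],[21,20],[28,0]]
[[8,20],[19,0],[21,20],[28,0],[29,16],[35,0]]
[[6,20],[19,0],[21,20],[28,0],[29,16],[35,0]]
[[6,20],[19,0],[21,20],[28,0],[29,16],[35,0],[38,7],[47,0]]
[[6,20],[19,0],[21,20],[28,17],[29,16],[35,0],[38,7],[47,0]]
[[5,13],[6,20],[19,0],[21,20],[28,17],[29,16],[35,0],[38,7],[47,0]]
[[5,13],[6,20],[19,0],[21,20],[28,17],[29,16],[35,0],[38,7],[47,0]]
[[5,13],[6,20],[19,7],[21,20],[28,17],[29,16],[35,0],[38,7],[47,0]]
[[5,13],[6,20],[19,7],[21,20],[28,17],[29,16],[35,9],[40,7],[47,0]]
[[5,13],[6,20],[19,7],[21,20],[28,17],[29,16],[35,9],[40,7],[47,0]]
[[5,13],[6,20],[19,9],[21,20],[28,17],[29,16],[35,9],[40,7],[47,0]]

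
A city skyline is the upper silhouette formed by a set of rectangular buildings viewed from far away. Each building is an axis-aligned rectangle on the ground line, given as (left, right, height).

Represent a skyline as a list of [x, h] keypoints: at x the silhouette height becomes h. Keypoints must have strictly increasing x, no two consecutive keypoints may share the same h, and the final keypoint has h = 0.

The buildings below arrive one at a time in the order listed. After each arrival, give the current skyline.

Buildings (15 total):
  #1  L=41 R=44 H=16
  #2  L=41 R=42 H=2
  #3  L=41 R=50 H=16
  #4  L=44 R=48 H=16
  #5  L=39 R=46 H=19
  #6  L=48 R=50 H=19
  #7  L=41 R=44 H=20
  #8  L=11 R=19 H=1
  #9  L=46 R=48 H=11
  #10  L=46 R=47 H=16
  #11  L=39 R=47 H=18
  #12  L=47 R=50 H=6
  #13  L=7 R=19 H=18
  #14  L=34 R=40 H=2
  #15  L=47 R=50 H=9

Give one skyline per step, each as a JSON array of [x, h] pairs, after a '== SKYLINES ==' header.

== SKYLINES ==
[[41,16],[44,0]]
[[41,16],[44,0]]
[[41,16],[50,0]]
[[41,16],[50,0]]
[[39,19],[46,16],[50,0]]
[[39,19],[46,16],[48,19],[50,0]]
[[39,19],[41,20],[44,19],[46,16],[48,19],[50,0]]
[[11,1],[19,0],[39,19],[41,20],[44,19],[46,16],[48,19],[50,0]]
[[11,1],[19,0],[39,19],[41,20],[44,19],[46,16],[48,19],[50,0]]
[[11,1],[19,0],[39,19],[41,20],[44,19],[46,16],[48,19],[50,0]]
[[11,1],[19,0],[39,19],[41,20],[44,19],[46,18],[47,16],[48,19],[50,0]]
[[11,1],[19,0],[39,19],[41,20],[44,19],[46,18],[47,16],[48,19],[50,0]]
[[7,18],[19,0],[39,19],[41,20],[44,19],[46,18],[47,16],[48,19],[50,0]]
[[7,18],[19,0],[34,2],[39,19],[41,20],[44,19],[46,18],[47,16],[48,19],[50,0]]
[[7,18],[19,0],[34,2],[39,19],[41,20],[44,19],[46,18],[47,16],[48,19],[50,0]]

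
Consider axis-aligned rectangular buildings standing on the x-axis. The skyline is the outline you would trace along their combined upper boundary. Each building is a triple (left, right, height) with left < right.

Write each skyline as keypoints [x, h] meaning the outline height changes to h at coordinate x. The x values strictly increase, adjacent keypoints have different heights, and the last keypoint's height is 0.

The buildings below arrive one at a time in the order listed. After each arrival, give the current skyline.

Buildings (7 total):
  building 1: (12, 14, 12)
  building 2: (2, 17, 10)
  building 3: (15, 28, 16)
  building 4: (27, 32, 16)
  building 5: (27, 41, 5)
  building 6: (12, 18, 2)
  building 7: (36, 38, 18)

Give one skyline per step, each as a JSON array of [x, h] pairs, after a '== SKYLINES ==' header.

== SKYLINES ==
[[12,12],[14,0]]
[[2,10],[12,12],[14,10],[17,0]]
[[2,10],[12,12],[14,10],[15,16],[28,0]]
[[2,10],[12,12],[14,10],[15,16],[32,0]]
[[2,10],[12,12],[14,10],[15,16],[32,5],[41,0]]
[[2,10],[12,12],[14,10],[15,16],[32,5],[41,0]]
[[2,10],[12,12],[14,10],[15,16],[32,5],[36,18],[38,5],[41,0]]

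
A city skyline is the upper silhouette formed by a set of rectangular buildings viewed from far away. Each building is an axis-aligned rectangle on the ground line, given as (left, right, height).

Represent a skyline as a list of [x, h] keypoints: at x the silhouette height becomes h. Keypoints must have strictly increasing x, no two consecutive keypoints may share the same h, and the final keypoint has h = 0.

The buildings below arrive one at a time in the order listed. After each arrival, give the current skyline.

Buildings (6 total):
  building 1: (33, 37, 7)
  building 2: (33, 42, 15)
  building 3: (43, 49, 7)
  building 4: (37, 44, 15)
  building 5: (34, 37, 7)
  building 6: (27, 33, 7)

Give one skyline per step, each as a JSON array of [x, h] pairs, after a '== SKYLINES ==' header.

== SKYLINES ==
[[33,7],[37,0]]
[[33,15],[42,0]]
[[33,15],[42,0],[43,7],[49,0]]
[[33,15],[44,7],[49,0]]
[[33,15],[44,7],[49,0]]
[[27,7],[33,15],[44,7],[49,0]]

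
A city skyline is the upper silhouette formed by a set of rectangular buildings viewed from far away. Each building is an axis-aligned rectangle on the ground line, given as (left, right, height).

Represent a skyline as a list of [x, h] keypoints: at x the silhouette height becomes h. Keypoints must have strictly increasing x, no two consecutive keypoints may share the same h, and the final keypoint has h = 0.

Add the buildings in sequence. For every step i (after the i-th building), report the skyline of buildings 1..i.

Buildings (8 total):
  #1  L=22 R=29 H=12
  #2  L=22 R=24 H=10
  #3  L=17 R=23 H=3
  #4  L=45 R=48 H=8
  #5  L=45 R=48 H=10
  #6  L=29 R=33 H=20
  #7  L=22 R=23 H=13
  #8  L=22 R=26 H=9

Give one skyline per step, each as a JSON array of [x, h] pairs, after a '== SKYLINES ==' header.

== SKYLINES ==
[[22,12],[29,0]]
[[22,12],[29,0]]
[[17,3],[22,12],[29,0]]
[[17,3],[22,12],[29,0],[45,8],[48,0]]
[[17,3],[22,12],[29,0],[45,10],[48,0]]
[[17,3],[22,12],[29,20],[33,0],[45,10],[48,0]]
[[17,3],[22,13],[23,12],[29,20],[33,0],[45,10],[48,0]]
[[17,3],[22,13],[23,12],[29,20],[33,0],[45,10],[48,0]]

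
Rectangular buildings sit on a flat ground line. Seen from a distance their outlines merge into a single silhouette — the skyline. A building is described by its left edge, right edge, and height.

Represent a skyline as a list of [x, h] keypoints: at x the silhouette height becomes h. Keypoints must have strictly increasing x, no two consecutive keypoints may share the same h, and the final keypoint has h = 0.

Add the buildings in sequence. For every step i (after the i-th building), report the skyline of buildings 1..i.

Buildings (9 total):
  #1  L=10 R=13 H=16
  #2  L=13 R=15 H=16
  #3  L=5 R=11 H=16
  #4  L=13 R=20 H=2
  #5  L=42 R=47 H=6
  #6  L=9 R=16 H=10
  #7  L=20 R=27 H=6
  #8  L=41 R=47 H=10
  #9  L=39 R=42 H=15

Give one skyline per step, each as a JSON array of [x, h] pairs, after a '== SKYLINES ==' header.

== SKYLINES ==
[[10,16],[13,0]]
[[10,16],[15,0]]
[[5,16],[15,0]]
[[5,16],[15,2],[20,0]]
[[5,16],[15,2],[20,0],[42,6],[47,0]]
[[5,16],[15,10],[16,2],[20,0],[42,6],[47,0]]
[[5,16],[15,10],[16,2],[20,6],[27,0],[42,6],[47,0]]
[[5,16],[15,10],[16,2],[20,6],[27,0],[41,10],[47,0]]
[[5,16],[15,10],[16,2],[20,6],[27,0],[39,15],[42,10],[47,0]]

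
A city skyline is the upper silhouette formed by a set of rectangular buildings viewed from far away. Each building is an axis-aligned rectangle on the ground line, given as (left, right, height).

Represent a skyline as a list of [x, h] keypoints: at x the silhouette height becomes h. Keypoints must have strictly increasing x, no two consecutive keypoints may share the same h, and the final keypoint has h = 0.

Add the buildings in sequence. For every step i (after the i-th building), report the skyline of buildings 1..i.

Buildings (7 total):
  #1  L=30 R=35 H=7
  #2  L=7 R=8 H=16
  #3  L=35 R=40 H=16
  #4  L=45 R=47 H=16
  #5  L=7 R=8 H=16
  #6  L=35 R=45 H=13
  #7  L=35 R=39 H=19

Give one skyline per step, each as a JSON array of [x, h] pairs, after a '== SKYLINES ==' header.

== SKYLINES ==
[[30,7],[35,0]]
[[7,16],[8,0],[30,7],[35,0]]
[[7,16],[8,0],[30,7],[35,16],[40,0]]
[[7,16],[8,0],[30,7],[35,16],[40,0],[45,16],[47,0]]
[[7,16],[8,0],[30,7],[35,16],[40,0],[45,16],[47,0]]
[[7,16],[8,0],[30,7],[35,16],[40,13],[45,16],[47,0]]
[[7,16],[8,0],[30,7],[35,19],[39,16],[40,13],[45,16],[47,0]]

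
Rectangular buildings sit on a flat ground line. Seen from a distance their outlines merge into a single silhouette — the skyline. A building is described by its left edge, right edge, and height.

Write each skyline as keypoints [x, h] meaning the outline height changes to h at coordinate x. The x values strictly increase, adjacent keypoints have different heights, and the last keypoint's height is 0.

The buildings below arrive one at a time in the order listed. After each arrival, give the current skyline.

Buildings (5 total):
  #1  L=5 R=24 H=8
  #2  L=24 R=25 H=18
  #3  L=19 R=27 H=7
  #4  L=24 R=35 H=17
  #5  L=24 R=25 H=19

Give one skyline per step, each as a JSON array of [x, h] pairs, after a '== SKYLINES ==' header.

== SKYLINES ==
[[5,8],[24,0]]
[[5,8],[24,18],[25,0]]
[[5,8],[24,18],[25,7],[27,0]]
[[5,8],[24,18],[25,17],[35,0]]
[[5,8],[24,19],[25,17],[35,0]]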